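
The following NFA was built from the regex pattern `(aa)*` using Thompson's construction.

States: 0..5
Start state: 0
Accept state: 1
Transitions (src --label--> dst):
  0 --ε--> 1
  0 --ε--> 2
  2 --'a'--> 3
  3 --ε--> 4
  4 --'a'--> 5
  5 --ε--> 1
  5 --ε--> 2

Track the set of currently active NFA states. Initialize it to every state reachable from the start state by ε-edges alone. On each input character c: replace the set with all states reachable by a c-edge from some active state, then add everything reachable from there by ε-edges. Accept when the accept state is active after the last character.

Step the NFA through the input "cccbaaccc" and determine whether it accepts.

initial (ε-close {0}): {0,1,2}
'c' @ 1: {}  — state set empty
rest 'ccbaaccc' ignored (set empty)
end set {} — state 1 not in

Answer: REJECT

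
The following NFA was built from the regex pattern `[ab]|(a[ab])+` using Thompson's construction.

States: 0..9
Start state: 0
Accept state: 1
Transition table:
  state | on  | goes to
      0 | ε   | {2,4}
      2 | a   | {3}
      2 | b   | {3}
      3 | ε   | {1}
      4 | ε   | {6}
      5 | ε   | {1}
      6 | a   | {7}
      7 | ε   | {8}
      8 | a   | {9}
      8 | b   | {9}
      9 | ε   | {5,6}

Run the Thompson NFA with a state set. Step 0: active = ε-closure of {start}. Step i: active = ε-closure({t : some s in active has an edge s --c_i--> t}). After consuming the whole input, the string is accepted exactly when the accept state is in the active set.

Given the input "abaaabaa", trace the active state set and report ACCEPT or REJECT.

S₀ = ε-closure({0}) = {0,2,4,6}
'a' @ 1: {1,3,7,8}  (accept∈set)
'b' @ 2: {1,5,6,9}  (accept∈set)
'a' @ 3: {7,8}
'a' @ 4: {1,5,6,9}  (accept∈set)
'a' @ 5: {7,8}
'b' @ 6: {1,5,6,9}  (accept∈set)
'a' @ 7: {7,8}
'a' @ 8: {1,5,6,9}  (accept∈set)
after full input: {1,5,6,9}  (accept=1 in)

Answer: ACCEPT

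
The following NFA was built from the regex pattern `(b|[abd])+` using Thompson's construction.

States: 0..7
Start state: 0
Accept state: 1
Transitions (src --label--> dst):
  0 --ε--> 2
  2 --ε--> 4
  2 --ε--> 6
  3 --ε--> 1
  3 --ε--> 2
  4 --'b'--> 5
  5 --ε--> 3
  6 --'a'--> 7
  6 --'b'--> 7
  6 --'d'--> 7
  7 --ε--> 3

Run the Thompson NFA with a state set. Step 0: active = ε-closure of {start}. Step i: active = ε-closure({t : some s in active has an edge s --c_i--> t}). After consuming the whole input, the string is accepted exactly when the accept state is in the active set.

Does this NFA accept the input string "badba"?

start: ε-closure({0}) = {0,2,4,6}
'b' @ 1: {1,2,3,4,5,6,7}  ✓accept
'a' @ 2: {1,2,3,4,6,7}  ✓accept
'd' @ 3: {1,2,3,4,6,7}  ✓accept
'b' @ 4: {1,2,3,4,5,6,7}  ✓accept
'a' @ 5: {1,2,3,4,6,7}  ✓accept
after full input: {1,2,3,4,6,7}  (accept=1 in)

Answer: ACCEPT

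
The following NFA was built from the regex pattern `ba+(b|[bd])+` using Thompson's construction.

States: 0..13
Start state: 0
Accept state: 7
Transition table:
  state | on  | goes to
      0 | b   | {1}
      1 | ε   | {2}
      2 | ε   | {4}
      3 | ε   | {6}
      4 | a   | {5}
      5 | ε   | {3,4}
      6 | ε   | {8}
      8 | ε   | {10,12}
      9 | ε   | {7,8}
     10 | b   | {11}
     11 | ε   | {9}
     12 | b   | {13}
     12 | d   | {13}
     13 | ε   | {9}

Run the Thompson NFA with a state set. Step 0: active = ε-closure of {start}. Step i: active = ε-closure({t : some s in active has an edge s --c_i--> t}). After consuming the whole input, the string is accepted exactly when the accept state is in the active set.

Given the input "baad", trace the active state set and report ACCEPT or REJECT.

Answer: ACCEPT

Steps:
initial (ε-close {0}): {0}
'b' @ 1: {1,2,4}
'a' @ 2: {3,4,5,6,8,10,12}
'a' @ 3: {3,4,5,6,8,10,12}
'd' @ 4: {7,8,9,10,12,13}  (accept∈set)
end set {7,8,9,10,12,13} — state 7 in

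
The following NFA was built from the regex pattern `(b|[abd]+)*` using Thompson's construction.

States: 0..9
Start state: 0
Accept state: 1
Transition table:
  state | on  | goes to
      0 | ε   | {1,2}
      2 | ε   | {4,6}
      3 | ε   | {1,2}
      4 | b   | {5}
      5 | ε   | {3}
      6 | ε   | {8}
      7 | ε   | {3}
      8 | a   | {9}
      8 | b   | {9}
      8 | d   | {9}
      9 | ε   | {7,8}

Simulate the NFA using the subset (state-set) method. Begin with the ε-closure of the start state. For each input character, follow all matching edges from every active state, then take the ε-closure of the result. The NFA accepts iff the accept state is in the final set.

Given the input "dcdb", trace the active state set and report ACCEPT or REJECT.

start: ε-closure({0}) = {0,1,2,4,6,8}
'd' @ 1: {1,2,3,4,6,7,8,9}  (accept∈set)
'c' @ 2: {}  — dead — no transitions
rest 'db' ignored (set empty)
final: {}; accept 1 not in set

Answer: REJECT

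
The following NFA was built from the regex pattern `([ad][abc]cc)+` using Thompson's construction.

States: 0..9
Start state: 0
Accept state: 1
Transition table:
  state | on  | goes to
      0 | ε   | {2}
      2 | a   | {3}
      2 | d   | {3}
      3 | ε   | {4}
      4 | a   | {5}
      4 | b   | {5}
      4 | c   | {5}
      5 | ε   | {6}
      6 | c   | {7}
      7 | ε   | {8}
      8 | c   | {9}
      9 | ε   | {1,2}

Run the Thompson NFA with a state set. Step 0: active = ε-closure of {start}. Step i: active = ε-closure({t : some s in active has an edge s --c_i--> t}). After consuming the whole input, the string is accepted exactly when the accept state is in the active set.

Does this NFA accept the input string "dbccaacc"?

initial (ε-close {0}): {0,2}
'd' @ 1: {3,4}
'b' @ 2: {5,6}
'c' @ 3: {7,8}
'c' @ 4: {1,2,9}  ✓accept
'a' @ 5: {3,4}
'a' @ 6: {5,6}
'c' @ 7: {7,8}
'c' @ 8: {1,2,9}  ✓accept
after full input: {1,2,9}  (accept=1 in)

Answer: ACCEPT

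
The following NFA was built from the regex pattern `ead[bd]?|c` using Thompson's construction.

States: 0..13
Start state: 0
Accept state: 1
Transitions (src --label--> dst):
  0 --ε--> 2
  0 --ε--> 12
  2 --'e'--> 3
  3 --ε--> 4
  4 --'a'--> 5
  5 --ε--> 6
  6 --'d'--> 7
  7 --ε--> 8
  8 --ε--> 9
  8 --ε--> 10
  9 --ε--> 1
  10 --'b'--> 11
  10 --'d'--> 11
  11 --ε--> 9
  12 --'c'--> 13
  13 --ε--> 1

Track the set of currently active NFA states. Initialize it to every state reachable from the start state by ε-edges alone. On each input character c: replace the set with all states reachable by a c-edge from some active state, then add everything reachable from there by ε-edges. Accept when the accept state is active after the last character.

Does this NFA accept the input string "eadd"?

Answer: ACCEPT

Derivation:
S₀ = ε-closure({0}) = {0,2,12}
'e' @ 1: {3,4}
'a' @ 2: {5,6}
'd' @ 3: {1,7,8,9,10}  [accepting]
'd' @ 4: {1,9,11}  [accepting]
end set {1,9,11} — state 1 in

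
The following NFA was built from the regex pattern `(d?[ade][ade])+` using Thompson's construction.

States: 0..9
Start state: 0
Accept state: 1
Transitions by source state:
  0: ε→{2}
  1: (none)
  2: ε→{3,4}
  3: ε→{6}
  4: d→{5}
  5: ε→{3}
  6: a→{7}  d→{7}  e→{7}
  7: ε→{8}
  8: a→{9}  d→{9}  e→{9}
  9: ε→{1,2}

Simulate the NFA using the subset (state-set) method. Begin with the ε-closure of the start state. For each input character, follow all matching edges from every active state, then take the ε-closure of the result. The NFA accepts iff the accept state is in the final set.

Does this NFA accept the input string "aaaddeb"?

initial (ε-close {0}): {0,2,3,4,6}
'a' @ 1: {7,8}
'a' @ 2: {1,2,3,4,6,9}  ✓accept
'a' @ 3: {7,8}
'd' @ 4: {1,2,3,4,6,9}  ✓accept
'd' @ 5: {3,5,6,7,8}
'e' @ 6: {1,2,3,4,6,7,8,9}  ✓accept
'b' @ 7: {}  — no active states
end set {} — state 1 not in

Answer: REJECT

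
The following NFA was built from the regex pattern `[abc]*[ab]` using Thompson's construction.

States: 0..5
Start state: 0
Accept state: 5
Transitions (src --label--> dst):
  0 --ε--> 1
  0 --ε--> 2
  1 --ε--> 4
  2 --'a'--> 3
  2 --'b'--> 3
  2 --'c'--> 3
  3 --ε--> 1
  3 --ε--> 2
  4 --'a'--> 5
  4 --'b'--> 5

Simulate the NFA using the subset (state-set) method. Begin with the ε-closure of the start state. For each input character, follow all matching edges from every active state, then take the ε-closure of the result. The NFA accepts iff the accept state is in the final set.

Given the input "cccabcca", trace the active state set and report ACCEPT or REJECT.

initial (ε-close {0}): {0,1,2,4}
'c' @ 1: {1,2,3,4}
'c' @ 2: {1,2,3,4}
'c' @ 3: {1,2,3,4}
'a' @ 4: {1,2,3,4,5}  (accept∈set)
'b' @ 5: {1,2,3,4,5}  (accept∈set)
'c' @ 6: {1,2,3,4}
'c' @ 7: {1,2,3,4}
'a' @ 8: {1,2,3,4,5}  (accept∈set)
final: {1,2,3,4,5}; accept 5 in set

Answer: ACCEPT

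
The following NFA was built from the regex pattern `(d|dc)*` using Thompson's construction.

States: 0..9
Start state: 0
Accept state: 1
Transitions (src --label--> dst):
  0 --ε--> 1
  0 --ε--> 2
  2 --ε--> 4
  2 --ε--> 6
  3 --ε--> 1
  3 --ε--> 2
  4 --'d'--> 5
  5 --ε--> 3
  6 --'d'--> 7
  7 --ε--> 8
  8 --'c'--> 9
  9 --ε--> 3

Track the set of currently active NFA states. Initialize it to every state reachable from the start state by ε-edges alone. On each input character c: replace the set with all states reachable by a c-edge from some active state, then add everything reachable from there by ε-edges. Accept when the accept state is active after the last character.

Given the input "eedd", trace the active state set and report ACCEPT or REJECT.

S₀ = ε-closure({0}) = {0,1,2,4,6}
'e' @ 1: {}  — no active states
rest 'edd' ignored (set empty)
end set {} — state 1 not in

Answer: REJECT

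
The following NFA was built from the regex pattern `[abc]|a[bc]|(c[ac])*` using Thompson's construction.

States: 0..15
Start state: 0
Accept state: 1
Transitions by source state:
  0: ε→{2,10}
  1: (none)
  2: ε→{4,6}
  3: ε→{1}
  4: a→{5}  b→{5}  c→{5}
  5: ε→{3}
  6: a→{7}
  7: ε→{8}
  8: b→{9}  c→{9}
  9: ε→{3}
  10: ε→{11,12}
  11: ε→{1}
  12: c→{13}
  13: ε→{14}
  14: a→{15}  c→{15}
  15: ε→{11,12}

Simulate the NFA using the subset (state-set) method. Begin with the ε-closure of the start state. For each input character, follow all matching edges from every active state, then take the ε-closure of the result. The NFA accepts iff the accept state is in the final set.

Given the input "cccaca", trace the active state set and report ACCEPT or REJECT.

initial (ε-close {0}): {0,1,2,4,6,10,11,12}
'c' @ 1: {1,3,5,13,14}  (accept∈set)
'c' @ 2: {1,11,12,15}  (accept∈set)
'c' @ 3: {13,14}
'a' @ 4: {1,11,12,15}  (accept∈set)
'c' @ 5: {13,14}
'a' @ 6: {1,11,12,15}  (accept∈set)
final: {1,11,12,15}; accept 1 in set

Answer: ACCEPT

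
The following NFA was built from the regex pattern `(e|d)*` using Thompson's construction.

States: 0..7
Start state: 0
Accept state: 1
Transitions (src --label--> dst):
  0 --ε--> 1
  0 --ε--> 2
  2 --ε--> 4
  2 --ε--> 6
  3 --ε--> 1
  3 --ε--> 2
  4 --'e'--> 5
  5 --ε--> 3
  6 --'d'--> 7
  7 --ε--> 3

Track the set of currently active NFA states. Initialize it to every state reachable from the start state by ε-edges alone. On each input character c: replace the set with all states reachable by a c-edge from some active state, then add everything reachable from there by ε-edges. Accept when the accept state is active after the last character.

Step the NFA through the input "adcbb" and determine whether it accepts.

Answer: REJECT

Derivation:
initial (ε-close {0}): {0,1,2,4,6}
'a' @ 1: {}  — state set empty
rest 'dcbb' ignored (set empty)
after full input: {}  (accept=1 not in)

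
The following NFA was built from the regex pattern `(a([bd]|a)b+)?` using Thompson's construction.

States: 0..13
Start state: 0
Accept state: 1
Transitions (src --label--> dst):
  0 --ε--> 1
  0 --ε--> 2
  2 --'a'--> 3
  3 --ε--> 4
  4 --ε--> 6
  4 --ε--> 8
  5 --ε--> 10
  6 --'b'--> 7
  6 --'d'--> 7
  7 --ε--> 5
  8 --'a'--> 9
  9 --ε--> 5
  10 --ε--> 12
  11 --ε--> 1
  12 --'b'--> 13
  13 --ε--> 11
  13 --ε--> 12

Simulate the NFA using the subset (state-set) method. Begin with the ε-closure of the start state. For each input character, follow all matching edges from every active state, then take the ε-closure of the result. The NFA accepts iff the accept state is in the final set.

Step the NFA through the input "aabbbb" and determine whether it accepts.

Answer: ACCEPT

Steps:
initial (ε-close {0}): {0,1,2}
'a' @ 1: {3,4,6,8}
'a' @ 2: {5,9,10,12}
'b' @ 3: {1,11,12,13}  (accept∈set)
'b' @ 4: {1,11,12,13}  (accept∈set)
'b' @ 5: {1,11,12,13}  (accept∈set)
'b' @ 6: {1,11,12,13}  (accept∈set)
final: {1,11,12,13}; accept 1 in set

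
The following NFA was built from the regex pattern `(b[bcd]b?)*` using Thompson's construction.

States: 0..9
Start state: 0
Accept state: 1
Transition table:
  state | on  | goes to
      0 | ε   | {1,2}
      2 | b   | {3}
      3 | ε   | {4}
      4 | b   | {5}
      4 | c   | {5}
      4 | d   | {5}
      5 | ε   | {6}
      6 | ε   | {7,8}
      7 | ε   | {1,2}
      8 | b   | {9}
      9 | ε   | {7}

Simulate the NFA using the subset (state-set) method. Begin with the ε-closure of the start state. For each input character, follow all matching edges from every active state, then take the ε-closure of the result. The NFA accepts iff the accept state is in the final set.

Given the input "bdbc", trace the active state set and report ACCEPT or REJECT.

Answer: ACCEPT

Derivation:
S₀ = ε-closure({0}) = {0,1,2}
'b' @ 1: {3,4}
'd' @ 2: {1,2,5,6,7,8}  (accept∈set)
'b' @ 3: {1,2,3,4,7,9}  (accept∈set)
'c' @ 4: {1,2,5,6,7,8}  (accept∈set)
final: {1,2,5,6,7,8}; accept 1 in set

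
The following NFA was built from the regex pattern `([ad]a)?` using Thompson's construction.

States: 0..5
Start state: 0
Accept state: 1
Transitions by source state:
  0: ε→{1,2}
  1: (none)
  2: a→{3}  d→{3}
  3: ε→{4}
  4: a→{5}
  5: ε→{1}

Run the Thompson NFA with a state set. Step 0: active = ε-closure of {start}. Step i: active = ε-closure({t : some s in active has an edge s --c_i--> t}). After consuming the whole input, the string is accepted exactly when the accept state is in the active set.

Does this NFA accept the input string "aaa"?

Answer: REJECT

Trace:
S₀ = ε-closure({0}) = {0,1,2}
'a' @ 1: {3,4}
'a' @ 2: {1,5}  [accepting]
'a' @ 3: {}  — dead — no transitions
final: {}; accept 1 not in set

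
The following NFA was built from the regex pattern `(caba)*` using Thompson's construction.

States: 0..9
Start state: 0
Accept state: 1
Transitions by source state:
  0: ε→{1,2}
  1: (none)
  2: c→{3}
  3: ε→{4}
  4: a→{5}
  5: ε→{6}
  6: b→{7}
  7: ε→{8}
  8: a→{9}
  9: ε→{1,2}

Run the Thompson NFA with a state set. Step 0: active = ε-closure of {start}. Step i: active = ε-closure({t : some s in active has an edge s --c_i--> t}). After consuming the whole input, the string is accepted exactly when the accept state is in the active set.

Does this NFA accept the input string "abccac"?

initial (ε-close {0}): {0,1,2}
'a' @ 1: {}  — state set empty
rest 'bccac' ignored (set empty)
final: {}; accept 1 not in set

Answer: REJECT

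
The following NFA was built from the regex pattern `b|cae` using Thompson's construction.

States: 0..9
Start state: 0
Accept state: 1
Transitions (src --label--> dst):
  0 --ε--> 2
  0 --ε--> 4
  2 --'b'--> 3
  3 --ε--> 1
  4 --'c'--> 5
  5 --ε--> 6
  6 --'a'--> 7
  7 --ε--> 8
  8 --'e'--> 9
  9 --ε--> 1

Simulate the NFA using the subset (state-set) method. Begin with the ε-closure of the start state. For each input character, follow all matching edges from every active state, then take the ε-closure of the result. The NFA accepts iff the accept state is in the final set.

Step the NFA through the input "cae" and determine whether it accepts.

Answer: ACCEPT

Steps:
S₀ = ε-closure({0}) = {0,2,4}
'c' @ 1: {5,6}
'a' @ 2: {7,8}
'e' @ 3: {1,9}  (accept∈set)
final: {1,9}; accept 1 in set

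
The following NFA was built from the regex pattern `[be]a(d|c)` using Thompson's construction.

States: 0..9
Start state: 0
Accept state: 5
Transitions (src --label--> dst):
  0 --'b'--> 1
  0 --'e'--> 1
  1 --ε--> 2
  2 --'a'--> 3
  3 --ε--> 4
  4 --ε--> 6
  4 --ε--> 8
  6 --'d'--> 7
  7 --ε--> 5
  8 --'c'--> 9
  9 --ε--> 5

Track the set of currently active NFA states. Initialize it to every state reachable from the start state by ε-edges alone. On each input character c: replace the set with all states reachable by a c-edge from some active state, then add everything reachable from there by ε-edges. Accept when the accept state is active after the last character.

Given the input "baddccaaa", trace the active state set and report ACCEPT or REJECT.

Answer: REJECT

Derivation:
start: ε-closure({0}) = {0}
'b' @ 1: {1,2}
'a' @ 2: {3,4,6,8}
'd' @ 3: {5,7}  ✓accept
'd' @ 4: {}  — dead — no transitions
rest 'ccaaa' ignored (set empty)
final: {}; accept 5 not in set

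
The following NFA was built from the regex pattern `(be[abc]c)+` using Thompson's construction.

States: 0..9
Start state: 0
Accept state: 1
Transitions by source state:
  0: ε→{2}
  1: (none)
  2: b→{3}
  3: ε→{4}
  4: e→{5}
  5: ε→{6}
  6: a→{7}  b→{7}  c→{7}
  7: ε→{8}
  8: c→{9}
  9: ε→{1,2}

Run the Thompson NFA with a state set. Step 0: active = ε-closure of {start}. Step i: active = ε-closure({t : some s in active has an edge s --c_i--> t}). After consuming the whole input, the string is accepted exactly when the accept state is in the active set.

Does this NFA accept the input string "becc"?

initial (ε-close {0}): {0,2}
'b' @ 1: {3,4}
'e' @ 2: {5,6}
'c' @ 3: {7,8}
'c' @ 4: {1,2,9}  ✓accept
after full input: {1,2,9}  (accept=1 in)

Answer: ACCEPT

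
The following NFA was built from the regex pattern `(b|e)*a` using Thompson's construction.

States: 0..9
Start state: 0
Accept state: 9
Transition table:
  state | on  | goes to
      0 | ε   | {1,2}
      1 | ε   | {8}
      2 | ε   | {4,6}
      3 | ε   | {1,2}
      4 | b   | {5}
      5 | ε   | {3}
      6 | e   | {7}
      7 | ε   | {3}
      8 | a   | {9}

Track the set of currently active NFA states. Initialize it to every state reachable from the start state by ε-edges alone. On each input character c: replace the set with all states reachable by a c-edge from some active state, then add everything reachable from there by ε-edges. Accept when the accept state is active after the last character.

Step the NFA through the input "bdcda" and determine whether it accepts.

initial (ε-close {0}): {0,1,2,4,6,8}
'b' @ 1: {1,2,3,4,5,6,8}
'd' @ 2: {}  — state set empty
rest 'cda' ignored (set empty)
end set {} — state 9 not in

Answer: REJECT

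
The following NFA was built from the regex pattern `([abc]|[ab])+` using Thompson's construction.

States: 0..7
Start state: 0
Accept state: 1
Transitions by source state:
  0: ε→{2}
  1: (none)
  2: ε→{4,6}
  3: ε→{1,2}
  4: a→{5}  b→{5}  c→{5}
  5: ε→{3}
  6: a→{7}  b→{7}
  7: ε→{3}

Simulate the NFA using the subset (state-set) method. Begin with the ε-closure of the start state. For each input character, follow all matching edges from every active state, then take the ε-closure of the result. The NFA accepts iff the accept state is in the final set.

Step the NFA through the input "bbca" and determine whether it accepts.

initial (ε-close {0}): {0,2,4,6}
'b' @ 1: {1,2,3,4,5,6,7}  (accept∈set)
'b' @ 2: {1,2,3,4,5,6,7}  (accept∈set)
'c' @ 3: {1,2,3,4,5,6}  (accept∈set)
'a' @ 4: {1,2,3,4,5,6,7}  (accept∈set)
after full input: {1,2,3,4,5,6,7}  (accept=1 in)

Answer: ACCEPT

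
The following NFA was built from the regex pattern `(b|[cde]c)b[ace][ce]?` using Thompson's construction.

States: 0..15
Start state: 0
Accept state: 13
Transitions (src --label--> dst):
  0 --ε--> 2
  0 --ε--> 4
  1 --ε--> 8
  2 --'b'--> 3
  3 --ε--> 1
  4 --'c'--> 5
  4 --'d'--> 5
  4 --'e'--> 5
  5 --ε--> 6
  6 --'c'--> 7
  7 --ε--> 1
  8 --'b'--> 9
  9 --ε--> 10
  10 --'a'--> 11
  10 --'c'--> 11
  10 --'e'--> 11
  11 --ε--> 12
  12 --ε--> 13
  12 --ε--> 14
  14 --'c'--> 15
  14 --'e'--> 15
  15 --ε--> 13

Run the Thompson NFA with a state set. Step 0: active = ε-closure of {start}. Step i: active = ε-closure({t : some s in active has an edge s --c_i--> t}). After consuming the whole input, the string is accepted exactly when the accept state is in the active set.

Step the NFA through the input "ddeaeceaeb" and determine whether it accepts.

initial (ε-close {0}): {0,2,4}
'd' @ 1: {5,6}
'd' @ 2: {}  — no active states
rest 'eaeceaeb' ignored (set empty)
end set {} — state 13 not in

Answer: REJECT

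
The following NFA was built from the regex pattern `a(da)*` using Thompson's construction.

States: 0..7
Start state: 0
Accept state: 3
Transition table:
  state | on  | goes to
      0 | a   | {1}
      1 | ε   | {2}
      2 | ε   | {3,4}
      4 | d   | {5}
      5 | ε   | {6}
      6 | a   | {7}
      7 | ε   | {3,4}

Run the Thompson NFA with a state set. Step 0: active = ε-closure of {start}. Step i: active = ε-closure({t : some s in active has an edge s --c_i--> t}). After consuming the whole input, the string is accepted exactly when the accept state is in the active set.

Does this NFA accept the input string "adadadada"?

start: ε-closure({0}) = {0}
'a' @ 1: {1,2,3,4}  ✓accept
'd' @ 2: {5,6}
'a' @ 3: {3,4,7}  ✓accept
'd' @ 4: {5,6}
'a' @ 5: {3,4,7}  ✓accept
'd' @ 6: {5,6}
'a' @ 7: {3,4,7}  ✓accept
'd' @ 8: {5,6}
'a' @ 9: {3,4,7}  ✓accept
end set {3,4,7} — state 3 in

Answer: ACCEPT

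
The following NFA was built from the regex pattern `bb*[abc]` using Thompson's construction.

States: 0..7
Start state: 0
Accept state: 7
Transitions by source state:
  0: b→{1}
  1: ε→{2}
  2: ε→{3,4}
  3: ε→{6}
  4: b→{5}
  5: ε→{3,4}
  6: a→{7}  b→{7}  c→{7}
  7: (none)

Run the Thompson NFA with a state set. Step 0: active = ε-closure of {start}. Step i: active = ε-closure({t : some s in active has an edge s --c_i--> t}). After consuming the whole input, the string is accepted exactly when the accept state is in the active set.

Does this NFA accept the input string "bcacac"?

start: ε-closure({0}) = {0}
'b' @ 1: {1,2,3,4,6}
'c' @ 2: {7}  [accepting]
'a' @ 3: {}  — dead — no transitions
rest 'cac' ignored (set empty)
after full input: {}  (accept=7 not in)

Answer: REJECT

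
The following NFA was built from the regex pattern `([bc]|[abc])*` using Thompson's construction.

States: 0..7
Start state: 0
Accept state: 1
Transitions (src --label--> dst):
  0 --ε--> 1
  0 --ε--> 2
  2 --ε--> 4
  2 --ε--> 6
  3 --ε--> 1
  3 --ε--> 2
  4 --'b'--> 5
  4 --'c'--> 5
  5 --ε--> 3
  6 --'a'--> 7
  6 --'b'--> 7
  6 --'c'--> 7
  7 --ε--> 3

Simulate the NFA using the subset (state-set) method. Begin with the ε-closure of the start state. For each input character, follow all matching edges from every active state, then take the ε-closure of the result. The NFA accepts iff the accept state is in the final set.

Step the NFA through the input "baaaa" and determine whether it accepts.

start: ε-closure({0}) = {0,1,2,4,6}
'b' @ 1: {1,2,3,4,5,6,7}  ✓accept
'a' @ 2: {1,2,3,4,6,7}  ✓accept
'a' @ 3: {1,2,3,4,6,7}  ✓accept
'a' @ 4: {1,2,3,4,6,7}  ✓accept
'a' @ 5: {1,2,3,4,6,7}  ✓accept
end set {1,2,3,4,6,7} — state 1 in

Answer: ACCEPT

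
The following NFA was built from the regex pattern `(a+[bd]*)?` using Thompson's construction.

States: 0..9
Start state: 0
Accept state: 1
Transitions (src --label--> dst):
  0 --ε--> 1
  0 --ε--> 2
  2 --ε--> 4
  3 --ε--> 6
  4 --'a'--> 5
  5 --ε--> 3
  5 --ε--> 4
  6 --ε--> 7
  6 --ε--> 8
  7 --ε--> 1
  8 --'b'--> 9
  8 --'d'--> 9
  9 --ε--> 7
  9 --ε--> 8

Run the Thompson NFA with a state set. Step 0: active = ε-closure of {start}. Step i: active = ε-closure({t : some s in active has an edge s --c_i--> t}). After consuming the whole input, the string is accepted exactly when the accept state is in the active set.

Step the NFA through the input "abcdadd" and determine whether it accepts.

S₀ = ε-closure({0}) = {0,1,2,4}
'a' @ 1: {1,3,4,5,6,7,8}  [accepting]
'b' @ 2: {1,7,8,9}  [accepting]
'c' @ 3: {}  — dead — no transitions
rest 'dadd' ignored (set empty)
after full input: {}  (accept=1 not in)

Answer: REJECT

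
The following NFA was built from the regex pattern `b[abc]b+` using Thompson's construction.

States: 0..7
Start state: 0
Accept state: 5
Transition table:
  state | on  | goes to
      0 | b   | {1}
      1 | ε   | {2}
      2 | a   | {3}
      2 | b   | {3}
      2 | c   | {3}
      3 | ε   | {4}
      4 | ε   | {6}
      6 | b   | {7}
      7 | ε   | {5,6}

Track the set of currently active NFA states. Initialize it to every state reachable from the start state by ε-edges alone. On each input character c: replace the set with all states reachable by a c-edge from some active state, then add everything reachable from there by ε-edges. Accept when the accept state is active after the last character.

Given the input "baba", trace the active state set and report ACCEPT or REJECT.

S₀ = ε-closure({0}) = {0}
'b' @ 1: {1,2}
'a' @ 2: {3,4,6}
'b' @ 3: {5,6,7}  ✓accept
'a' @ 4: {}  — state set empty
final: {}; accept 5 not in set

Answer: REJECT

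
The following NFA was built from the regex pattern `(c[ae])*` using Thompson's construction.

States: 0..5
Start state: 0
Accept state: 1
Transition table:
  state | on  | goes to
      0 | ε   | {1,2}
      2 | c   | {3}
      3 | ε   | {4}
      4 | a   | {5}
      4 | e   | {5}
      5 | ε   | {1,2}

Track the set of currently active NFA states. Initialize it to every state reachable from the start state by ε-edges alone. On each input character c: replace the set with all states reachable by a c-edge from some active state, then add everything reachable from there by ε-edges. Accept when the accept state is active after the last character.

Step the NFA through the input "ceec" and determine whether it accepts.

Answer: REJECT

Trace:
initial (ε-close {0}): {0,1,2}
'c' @ 1: {3,4}
'e' @ 2: {1,2,5}  (accept∈set)
'e' @ 3: {}  — dead — no transitions
rest 'c' ignored (set empty)
final: {}; accept 1 not in set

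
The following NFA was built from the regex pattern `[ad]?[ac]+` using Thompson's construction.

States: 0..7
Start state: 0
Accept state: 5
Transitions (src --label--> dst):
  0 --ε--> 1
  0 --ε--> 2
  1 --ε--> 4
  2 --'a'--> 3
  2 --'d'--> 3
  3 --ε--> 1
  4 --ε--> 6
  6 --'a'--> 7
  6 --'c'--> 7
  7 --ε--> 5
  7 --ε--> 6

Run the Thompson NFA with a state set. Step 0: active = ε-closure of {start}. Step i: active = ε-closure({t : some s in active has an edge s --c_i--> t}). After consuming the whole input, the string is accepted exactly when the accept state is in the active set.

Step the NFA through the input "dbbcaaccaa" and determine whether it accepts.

start: ε-closure({0}) = {0,1,2,4,6}
'd' @ 1: {1,3,4,6}
'b' @ 2: {}  — dead — no transitions
rest 'bcaaccaa' ignored (set empty)
end set {} — state 5 not in

Answer: REJECT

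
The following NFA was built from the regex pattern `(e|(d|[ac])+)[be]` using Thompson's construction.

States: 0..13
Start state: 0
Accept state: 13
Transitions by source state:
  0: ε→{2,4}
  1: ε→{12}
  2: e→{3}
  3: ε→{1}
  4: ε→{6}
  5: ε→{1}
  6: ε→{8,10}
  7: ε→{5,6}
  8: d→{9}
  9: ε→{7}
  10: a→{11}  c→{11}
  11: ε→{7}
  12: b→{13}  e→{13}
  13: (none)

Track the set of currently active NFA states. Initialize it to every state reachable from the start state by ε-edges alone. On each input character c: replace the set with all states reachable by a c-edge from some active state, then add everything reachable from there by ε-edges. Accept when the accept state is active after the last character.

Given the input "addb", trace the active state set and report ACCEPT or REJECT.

initial (ε-close {0}): {0,2,4,6,8,10}
'a' @ 1: {1,5,6,7,8,10,11,12}
'd' @ 2: {1,5,6,7,8,9,10,12}
'd' @ 3: {1,5,6,7,8,9,10,12}
'b' @ 4: {13}  (accept∈set)
after full input: {13}  (accept=13 in)

Answer: ACCEPT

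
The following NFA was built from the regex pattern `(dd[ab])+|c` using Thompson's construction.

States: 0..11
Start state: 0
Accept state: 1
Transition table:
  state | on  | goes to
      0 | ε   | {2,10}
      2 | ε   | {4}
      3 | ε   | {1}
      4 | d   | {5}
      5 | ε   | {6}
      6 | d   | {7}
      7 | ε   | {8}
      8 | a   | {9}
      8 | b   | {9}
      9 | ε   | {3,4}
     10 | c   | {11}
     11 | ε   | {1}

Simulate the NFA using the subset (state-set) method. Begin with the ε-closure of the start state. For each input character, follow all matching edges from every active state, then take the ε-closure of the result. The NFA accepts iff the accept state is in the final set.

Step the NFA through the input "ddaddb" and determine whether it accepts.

initial (ε-close {0}): {0,2,4,10}
'd' @ 1: {5,6}
'd' @ 2: {7,8}
'a' @ 3: {1,3,4,9}  [accepting]
'd' @ 4: {5,6}
'd' @ 5: {7,8}
'b' @ 6: {1,3,4,9}  [accepting]
after full input: {1,3,4,9}  (accept=1 in)

Answer: ACCEPT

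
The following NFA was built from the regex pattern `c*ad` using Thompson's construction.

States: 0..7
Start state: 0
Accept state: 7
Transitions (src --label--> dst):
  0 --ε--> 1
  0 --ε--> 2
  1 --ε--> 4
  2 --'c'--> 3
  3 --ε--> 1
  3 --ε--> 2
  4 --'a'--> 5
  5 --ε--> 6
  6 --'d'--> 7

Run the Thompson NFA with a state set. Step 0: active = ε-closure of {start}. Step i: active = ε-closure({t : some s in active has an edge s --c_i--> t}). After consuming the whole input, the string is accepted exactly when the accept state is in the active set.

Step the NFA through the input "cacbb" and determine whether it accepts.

Answer: REJECT

Derivation:
S₀ = ε-closure({0}) = {0,1,2,4}
'c' @ 1: {1,2,3,4}
'a' @ 2: {5,6}
'c' @ 3: {}  — state set empty
rest 'bb' ignored (set empty)
end set {} — state 7 not in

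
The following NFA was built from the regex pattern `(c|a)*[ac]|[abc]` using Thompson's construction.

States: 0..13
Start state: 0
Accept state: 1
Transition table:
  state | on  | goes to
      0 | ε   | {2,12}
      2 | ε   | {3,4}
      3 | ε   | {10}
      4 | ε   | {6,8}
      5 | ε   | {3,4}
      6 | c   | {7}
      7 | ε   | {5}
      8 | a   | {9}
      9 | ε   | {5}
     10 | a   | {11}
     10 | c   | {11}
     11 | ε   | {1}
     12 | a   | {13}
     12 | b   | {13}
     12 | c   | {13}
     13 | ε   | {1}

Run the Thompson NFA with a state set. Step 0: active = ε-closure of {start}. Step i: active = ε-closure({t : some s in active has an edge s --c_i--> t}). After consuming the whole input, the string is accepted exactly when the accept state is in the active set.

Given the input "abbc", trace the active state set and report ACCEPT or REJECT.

initial (ε-close {0}): {0,2,3,4,6,8,10,12}
'a' @ 1: {1,3,4,5,6,8,9,10,11,13}  (accept∈set)
'b' @ 2: {}  — state set empty
rest 'bc' ignored (set empty)
end set {} — state 1 not in

Answer: REJECT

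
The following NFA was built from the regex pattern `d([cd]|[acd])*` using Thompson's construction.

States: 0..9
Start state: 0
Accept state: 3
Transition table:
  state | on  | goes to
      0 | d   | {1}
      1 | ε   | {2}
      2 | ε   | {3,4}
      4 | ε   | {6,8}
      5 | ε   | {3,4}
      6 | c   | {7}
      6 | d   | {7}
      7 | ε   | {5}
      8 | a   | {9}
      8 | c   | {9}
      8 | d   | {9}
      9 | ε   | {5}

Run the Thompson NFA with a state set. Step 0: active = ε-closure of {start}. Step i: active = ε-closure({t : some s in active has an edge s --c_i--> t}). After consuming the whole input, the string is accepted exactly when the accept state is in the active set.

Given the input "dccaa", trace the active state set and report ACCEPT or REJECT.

Answer: ACCEPT

Trace:
S₀ = ε-closure({0}) = {0}
'd' @ 1: {1,2,3,4,6,8}  [accepting]
'c' @ 2: {3,4,5,6,7,8,9}  [accepting]
'c' @ 3: {3,4,5,6,7,8,9}  [accepting]
'a' @ 4: {3,4,5,6,8,9}  [accepting]
'a' @ 5: {3,4,5,6,8,9}  [accepting]
after full input: {3,4,5,6,8,9}  (accept=3 in)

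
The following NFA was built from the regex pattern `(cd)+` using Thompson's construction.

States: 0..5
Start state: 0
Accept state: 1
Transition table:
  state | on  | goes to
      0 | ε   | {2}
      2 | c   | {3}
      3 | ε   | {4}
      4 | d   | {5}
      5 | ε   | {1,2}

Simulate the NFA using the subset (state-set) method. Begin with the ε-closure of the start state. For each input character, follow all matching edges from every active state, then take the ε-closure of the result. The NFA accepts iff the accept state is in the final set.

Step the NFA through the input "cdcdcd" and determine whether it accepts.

Answer: ACCEPT

Trace:
initial (ε-close {0}): {0,2}
'c' @ 1: {3,4}
'd' @ 2: {1,2,5}  ✓accept
'c' @ 3: {3,4}
'd' @ 4: {1,2,5}  ✓accept
'c' @ 5: {3,4}
'd' @ 6: {1,2,5}  ✓accept
end set {1,2,5} — state 1 in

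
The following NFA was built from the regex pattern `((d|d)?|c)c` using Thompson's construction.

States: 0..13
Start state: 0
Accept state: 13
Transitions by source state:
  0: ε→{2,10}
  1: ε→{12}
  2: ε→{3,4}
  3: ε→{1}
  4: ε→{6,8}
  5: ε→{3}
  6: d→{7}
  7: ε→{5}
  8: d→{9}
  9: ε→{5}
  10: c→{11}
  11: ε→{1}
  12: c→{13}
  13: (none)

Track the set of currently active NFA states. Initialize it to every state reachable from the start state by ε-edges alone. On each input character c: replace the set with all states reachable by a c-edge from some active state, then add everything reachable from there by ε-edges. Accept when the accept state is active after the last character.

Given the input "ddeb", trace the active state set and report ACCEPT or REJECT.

start: ε-closure({0}) = {0,1,2,3,4,6,8,10,12}
'd' @ 1: {1,3,5,7,9,12}
'd' @ 2: {}  — no active states
rest 'eb' ignored (set empty)
final: {}; accept 13 not in set

Answer: REJECT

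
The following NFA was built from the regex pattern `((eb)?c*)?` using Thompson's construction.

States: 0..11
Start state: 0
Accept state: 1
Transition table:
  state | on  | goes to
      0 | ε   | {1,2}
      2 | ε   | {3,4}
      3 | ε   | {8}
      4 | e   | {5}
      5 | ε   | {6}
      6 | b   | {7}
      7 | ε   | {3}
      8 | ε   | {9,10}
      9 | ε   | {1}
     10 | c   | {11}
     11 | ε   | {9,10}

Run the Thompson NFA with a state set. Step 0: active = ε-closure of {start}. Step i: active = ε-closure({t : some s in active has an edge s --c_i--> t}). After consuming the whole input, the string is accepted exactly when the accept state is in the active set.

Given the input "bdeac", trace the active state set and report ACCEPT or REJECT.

S₀ = ε-closure({0}) = {0,1,2,3,4,8,9,10}
'b' @ 1: {}  — state set empty
rest 'deac' ignored (set empty)
end set {} — state 1 not in

Answer: REJECT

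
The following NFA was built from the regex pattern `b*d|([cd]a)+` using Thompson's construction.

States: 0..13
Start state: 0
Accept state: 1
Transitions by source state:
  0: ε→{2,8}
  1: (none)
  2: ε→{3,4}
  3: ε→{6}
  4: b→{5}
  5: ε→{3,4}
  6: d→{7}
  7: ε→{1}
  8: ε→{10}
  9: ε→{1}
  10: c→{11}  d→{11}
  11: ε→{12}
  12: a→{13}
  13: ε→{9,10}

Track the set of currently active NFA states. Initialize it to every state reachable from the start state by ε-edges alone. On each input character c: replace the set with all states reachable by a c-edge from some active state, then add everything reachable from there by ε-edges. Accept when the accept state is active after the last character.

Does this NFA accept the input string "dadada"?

Answer: ACCEPT

Derivation:
start: ε-closure({0}) = {0,2,3,4,6,8,10}
'd' @ 1: {1,7,11,12}  (accept∈set)
'a' @ 2: {1,9,10,13}  (accept∈set)
'd' @ 3: {11,12}
'a' @ 4: {1,9,10,13}  (accept∈set)
'd' @ 5: {11,12}
'a' @ 6: {1,9,10,13}  (accept∈set)
end set {1,9,10,13} — state 1 in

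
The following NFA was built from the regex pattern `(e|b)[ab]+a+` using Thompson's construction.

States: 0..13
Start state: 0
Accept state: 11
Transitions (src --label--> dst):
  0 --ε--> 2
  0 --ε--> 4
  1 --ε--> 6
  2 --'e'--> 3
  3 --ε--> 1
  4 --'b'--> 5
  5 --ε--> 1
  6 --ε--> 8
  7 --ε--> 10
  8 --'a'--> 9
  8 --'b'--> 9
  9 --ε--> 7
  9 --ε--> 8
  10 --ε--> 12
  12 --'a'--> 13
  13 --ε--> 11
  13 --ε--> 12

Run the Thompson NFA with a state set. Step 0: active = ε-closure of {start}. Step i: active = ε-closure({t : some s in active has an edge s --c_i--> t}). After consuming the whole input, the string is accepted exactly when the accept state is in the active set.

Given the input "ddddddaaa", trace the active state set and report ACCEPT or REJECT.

start: ε-closure({0}) = {0,2,4}
'd' @ 1: {}  — dead — no transitions
rest 'dddddaaa' ignored (set empty)
end set {} — state 11 not in

Answer: REJECT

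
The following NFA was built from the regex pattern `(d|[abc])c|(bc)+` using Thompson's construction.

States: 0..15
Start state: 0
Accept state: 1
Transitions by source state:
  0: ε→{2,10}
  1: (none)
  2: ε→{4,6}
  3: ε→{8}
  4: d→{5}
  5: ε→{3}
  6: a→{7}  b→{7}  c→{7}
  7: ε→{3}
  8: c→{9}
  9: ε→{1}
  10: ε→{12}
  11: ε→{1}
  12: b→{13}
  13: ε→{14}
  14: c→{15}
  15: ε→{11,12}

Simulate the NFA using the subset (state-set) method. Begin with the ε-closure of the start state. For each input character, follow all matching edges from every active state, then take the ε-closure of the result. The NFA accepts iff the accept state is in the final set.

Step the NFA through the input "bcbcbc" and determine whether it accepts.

start: ε-closure({0}) = {0,2,4,6,10,12}
'b' @ 1: {3,7,8,13,14}
'c' @ 2: {1,9,11,12,15}  [accepting]
'b' @ 3: {13,14}
'c' @ 4: {1,11,12,15}  [accepting]
'b' @ 5: {13,14}
'c' @ 6: {1,11,12,15}  [accepting]
after full input: {1,11,12,15}  (accept=1 in)

Answer: ACCEPT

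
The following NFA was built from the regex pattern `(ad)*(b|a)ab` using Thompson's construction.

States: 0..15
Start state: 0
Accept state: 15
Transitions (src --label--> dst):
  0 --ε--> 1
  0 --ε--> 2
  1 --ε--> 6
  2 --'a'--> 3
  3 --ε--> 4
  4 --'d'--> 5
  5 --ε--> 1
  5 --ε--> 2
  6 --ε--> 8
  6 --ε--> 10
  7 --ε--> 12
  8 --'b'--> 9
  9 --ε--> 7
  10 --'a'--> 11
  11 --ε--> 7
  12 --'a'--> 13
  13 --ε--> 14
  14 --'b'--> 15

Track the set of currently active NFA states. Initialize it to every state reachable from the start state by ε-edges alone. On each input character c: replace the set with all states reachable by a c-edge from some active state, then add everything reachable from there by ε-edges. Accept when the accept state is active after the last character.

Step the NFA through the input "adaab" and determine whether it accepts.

Answer: ACCEPT

Derivation:
S₀ = ε-closure({0}) = {0,1,2,6,8,10}
'a' @ 1: {3,4,7,11,12}
'd' @ 2: {1,2,5,6,8,10}
'a' @ 3: {3,4,7,11,12}
'a' @ 4: {13,14}
'b' @ 5: {15}  (accept∈set)
after full input: {15}  (accept=15 in)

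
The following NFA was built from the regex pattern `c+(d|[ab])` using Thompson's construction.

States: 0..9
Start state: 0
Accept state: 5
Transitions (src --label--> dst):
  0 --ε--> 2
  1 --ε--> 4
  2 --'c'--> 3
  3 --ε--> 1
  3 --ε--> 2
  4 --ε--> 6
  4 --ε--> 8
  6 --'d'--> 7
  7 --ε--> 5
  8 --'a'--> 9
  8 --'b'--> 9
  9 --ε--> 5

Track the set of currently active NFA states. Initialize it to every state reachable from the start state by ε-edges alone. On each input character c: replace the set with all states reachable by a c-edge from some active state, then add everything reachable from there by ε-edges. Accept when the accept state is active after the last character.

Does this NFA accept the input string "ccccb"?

start: ε-closure({0}) = {0,2}
'c' @ 1: {1,2,3,4,6,8}
'c' @ 2: {1,2,3,4,6,8}
'c' @ 3: {1,2,3,4,6,8}
'c' @ 4: {1,2,3,4,6,8}
'b' @ 5: {5,9}  ✓accept
end set {5,9} — state 5 in

Answer: ACCEPT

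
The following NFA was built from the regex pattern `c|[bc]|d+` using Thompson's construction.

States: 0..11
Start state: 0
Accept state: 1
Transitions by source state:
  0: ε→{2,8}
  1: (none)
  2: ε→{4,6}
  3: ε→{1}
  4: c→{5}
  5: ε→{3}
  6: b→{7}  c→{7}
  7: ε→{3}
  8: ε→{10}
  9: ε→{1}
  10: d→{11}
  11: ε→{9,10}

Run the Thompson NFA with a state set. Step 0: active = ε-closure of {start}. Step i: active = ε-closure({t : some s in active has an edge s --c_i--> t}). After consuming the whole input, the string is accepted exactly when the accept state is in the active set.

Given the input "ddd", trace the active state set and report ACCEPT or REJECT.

Answer: ACCEPT

Steps:
initial (ε-close {0}): {0,2,4,6,8,10}
'd' @ 1: {1,9,10,11}  [accepting]
'd' @ 2: {1,9,10,11}  [accepting]
'd' @ 3: {1,9,10,11}  [accepting]
end set {1,9,10,11} — state 1 in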